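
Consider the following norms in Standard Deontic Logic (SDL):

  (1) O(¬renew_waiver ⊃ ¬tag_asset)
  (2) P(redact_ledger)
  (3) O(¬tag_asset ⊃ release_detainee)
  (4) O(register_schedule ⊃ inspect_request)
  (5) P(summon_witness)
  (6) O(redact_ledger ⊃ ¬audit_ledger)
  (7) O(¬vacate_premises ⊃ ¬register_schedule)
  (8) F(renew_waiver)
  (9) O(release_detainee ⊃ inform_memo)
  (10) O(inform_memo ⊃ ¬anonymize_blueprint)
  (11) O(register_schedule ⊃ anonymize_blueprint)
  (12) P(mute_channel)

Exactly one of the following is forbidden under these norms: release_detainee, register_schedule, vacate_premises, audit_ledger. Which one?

register_schedule

Premise 8 is F(renew_waiver), i.e. O(¬renew_waiver).
Applying K to premise 1 (O(¬renew_waiver ⊃ ¬tag_asset)) and O(¬renew_waiver) yields O(¬tag_asset).
Applying K to premise 3 (O(¬tag_asset ⊃ release_detainee)) and O(¬tag_asset) yields O(release_detainee).
From O(release_detainee) and premise 9, O(release_detainee ⊃ inform_memo), we obtain O(inform_memo).
Premise 10 is O(inform_memo ⊃ ¬anonymize_blueprint); since O(inform_memo), deontic closure gives O(¬anonymize_blueprint).
The contrapositive of premise 11 (O(register_schedule ⊃ anonymize_blueprint)) is O(¬anonymize_blueprint ⊃ ¬register_schedule), and O(¬anonymize_blueprint) is already established, so O(¬register_schedule).
So O(¬register_schedule) holds, i.e. register_schedule is forbidden. None of the other listed options is forbidden under the premises.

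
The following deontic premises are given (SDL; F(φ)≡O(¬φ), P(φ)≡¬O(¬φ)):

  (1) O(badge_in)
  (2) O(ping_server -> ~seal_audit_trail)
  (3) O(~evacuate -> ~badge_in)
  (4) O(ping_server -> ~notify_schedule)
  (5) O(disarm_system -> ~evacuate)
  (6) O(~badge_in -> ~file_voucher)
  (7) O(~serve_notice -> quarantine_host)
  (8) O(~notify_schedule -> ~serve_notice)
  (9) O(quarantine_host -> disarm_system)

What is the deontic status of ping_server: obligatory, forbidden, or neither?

Forbidden

From premise 1 we have O(badge_in).
Premise 3 is O(~evacuate -> ~badge_in); contrapositively O(badge_in -> evacuate). Since O(badge_in) holds, K gives O(evacuate).
Premise 5 is O(disarm_system -> ~evacuate); contrapositively O(evacuate -> ~disarm_system). Since O(evacuate) holds, K gives O(~disarm_system).
Premise 9, O(quarantine_host -> disarm_system), contraposes to O(~disarm_system -> ~quarantine_host); with O(~disarm_system) we get O(~quarantine_host).
The contrapositive of premise 7 (O(~serve_notice -> quarantine_host)) is O(~quarantine_host -> serve_notice), and O(~quarantine_host) is already established, so O(serve_notice).
Premise 8, O(~notify_schedule -> ~serve_notice), contraposes to O(serve_notice -> notify_schedule); with O(serve_notice) we get O(notify_schedule).
The contrapositive of premise 4 (O(ping_server -> ~notify_schedule)) is O(notify_schedule -> ~ping_server), and O(notify_schedule) is already established, so O(~ping_server).
Premises 2, 6 do not contribute to this derivation.
Thus O(~ping_server), which is F(ping_server): ping_server is forbidden.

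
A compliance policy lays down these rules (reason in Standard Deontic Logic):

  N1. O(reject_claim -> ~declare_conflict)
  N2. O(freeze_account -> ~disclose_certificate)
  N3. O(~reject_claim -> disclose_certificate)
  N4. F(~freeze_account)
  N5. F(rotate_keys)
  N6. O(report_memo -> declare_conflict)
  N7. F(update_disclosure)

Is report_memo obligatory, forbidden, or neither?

Forbidden

Premise 4, F(~freeze_account), is equivalent to O(freeze_account).
With premise 2, O(freeze_account -> ~disclose_certificate), the K-axiom yields O(~disclose_certificate).
The contrapositive of premise 3 (O(~reject_claim -> disclose_certificate)) is O(~disclose_certificate -> reject_claim), and O(~disclose_certificate) is already established, so O(reject_claim).
From O(reject_claim) and premise 1, O(reject_claim -> ~declare_conflict), we obtain O(~declare_conflict).
Premise 6, O(report_memo -> declare_conflict), contraposes to O(~declare_conflict -> ~report_memo); with O(~declare_conflict) we get O(~report_memo).
Premises 5, 7 do not contribute to this derivation.
Thus O(~report_memo), which is F(report_memo): report_memo is forbidden.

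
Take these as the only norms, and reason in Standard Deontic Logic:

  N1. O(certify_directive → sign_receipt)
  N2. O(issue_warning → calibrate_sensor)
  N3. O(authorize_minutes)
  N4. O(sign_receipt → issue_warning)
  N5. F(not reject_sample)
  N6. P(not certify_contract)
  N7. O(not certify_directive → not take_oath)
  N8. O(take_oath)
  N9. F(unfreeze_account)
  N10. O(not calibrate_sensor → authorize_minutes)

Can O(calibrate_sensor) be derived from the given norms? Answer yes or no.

Premise 8 states O(take_oath) outright.
The contrapositive of premise 7 (O(not certify_directive → not take_oath)) is O(take_oath → certify_directive), and O(take_oath) is already established, so O(certify_directive).
Applying K to premise 1 (O(certify_directive → sign_receipt)) and O(certify_directive) yields O(sign_receipt).
Premise 4 is O(sign_receipt → issue_warning); since O(sign_receipt), deontic closure gives O(issue_warning).
With premise 2, O(issue_warning → calibrate_sensor), the K-axiom yields O(calibrate_sensor).
Premises 3, 5, 6, 9, 10 do not contribute to this derivation.
So O(calibrate_sensor) follows.

Yes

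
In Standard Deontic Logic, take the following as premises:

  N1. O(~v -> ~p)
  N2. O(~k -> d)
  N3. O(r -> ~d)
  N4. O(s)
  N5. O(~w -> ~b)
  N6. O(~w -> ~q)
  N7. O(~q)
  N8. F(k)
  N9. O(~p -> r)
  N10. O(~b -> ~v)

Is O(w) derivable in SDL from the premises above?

Yes

Premise 8, F(k), is equivalent to O(~k).
Premise 2 is O(~k -> d); since O(~k), deontic closure gives O(d).
Premise 3, O(r -> ~d), contraposes to O(d -> ~r); with O(d) we get O(~r).
Premise 9, O(~p -> r), contraposes to O(~r -> p); with O(~r) we get O(p).
Premise 1, O(~v -> ~p), contraposes to O(p -> v); with O(p) we get O(v).
Premise 10, O(~b -> ~v), contraposes to O(v -> b); with O(v) we get O(b).
Premise 5 is O(~w -> ~b); contrapositively O(b -> w). Since O(b) holds, K gives O(w).
Premises 4, 6, 7 do not contribute to this derivation.
So O(w) follows.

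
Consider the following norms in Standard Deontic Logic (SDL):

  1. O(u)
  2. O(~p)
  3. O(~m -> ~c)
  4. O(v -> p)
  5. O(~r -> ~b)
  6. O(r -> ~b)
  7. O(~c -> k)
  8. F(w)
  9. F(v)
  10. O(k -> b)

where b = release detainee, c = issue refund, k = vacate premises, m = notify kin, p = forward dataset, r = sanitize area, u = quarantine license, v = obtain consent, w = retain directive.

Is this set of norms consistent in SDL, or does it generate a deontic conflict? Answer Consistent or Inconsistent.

Consistent

Premise 4 is O(v -> p), but O(v) is not derivable from the premises, so it does not yield O(p).
So O(p) is not derivable, and the apparent clash with O(~p) does not arise.
A world satisfying every obligation exists (e.g. b=false, c=true, k=false, m=true, p=false, r=false, u=true, v=false, w=false); no atom is both obligatory and forbidden, so the set is consistent.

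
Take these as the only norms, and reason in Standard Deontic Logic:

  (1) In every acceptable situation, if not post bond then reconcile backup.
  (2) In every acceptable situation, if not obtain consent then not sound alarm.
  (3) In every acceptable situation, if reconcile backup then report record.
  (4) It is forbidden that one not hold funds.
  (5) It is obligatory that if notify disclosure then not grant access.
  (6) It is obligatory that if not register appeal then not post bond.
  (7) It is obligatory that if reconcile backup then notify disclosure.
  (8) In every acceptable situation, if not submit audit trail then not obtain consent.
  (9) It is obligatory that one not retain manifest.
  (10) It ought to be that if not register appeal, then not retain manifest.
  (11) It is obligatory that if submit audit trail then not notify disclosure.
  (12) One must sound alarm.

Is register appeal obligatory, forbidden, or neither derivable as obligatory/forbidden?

From premise 12 we have O(sound_alarm).
The contrapositive of premise 2 (O(¬obtain_consent → ¬sound_alarm)) is O(sound_alarm → obtain_consent), and O(sound_alarm) is already established, so O(obtain_consent).
Premise 8 is O(¬submit_audit_trail → ¬obtain_consent); contrapositively O(obtain_consent → submit_audit_trail). Since O(obtain_consent) holds, K gives O(submit_audit_trail).
Premise 11 is O(submit_audit_trail → ¬notify_disclosure); since O(submit_audit_trail), deontic closure gives O(¬notify_disclosure).
Premise 7, O(reconcile_backup → notify_disclosure), contraposes to O(¬notify_disclosure → ¬reconcile_backup); with O(¬notify_disclosure) we get O(¬reconcile_backup).
Premise 1, O(¬post_bond → reconcile_backup), contraposes to O(¬reconcile_backup → post_bond); with O(¬reconcile_backup) we get O(post_bond).
The contrapositive of premise 6 (O(¬register_appeal → ¬post_bond)) is O(post_bond → register_appeal), and O(post_bond) is already established, so O(register_appeal).
Premises 3, 4, 5, 9, 10 do not contribute to this derivation.
Hence register_appeal is obligatory.

Obligatory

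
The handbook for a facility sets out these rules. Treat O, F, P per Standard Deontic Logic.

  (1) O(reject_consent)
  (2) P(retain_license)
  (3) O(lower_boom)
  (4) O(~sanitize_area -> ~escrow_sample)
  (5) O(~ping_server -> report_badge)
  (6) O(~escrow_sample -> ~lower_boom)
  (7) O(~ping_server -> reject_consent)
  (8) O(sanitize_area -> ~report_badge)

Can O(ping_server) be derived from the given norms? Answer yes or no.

Yes

Premise 3 states O(lower_boom) outright.
The contrapositive of premise 6 (O(~escrow_sample -> ~lower_boom)) is O(lower_boom -> escrow_sample), and O(lower_boom) is already established, so O(escrow_sample).
Premise 4 is O(~sanitize_area -> ~escrow_sample); contrapositively O(escrow_sample -> sanitize_area). Since O(escrow_sample) holds, K gives O(sanitize_area).
Applying K to premise 8 (O(sanitize_area -> ~report_badge)) and O(sanitize_area) yields O(~report_badge).
Premise 5 is O(~ping_server -> report_badge); contrapositively O(~report_badge -> ping_server). Since O(~report_badge) holds, K gives O(ping_server).
Premises 1, 2, 7 do not contribute to this derivation.
So O(ping_server) follows.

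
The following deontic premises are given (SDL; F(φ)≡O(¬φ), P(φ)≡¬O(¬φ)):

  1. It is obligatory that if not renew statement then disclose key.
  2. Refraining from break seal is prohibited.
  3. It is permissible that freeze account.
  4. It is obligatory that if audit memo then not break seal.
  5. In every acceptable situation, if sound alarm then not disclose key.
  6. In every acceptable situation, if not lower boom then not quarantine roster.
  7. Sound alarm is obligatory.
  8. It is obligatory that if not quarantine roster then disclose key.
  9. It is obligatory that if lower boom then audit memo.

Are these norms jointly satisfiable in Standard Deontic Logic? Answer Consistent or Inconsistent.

Inconsistent

Premise 2, F(¬break_seal), is equivalent to O(break_seal).
Premise 4, O(audit_memo → ¬break_seal), contraposes to O(break_seal → ¬audit_memo); with O(break_seal) we get O(¬audit_memo).
Premise 9 is O(lower_boom → audit_memo); contrapositively O(¬audit_memo → ¬lower_boom). Since O(¬audit_memo) holds, K gives O(¬lower_boom).
Premise 6 is O(¬lower_boom → ¬quarantine_roster); since O(¬lower_boom), deontic closure gives O(¬quarantine_roster).
Applying K to premise 8 (O(¬quarantine_roster → disclose_key)) and O(¬quarantine_roster) yields O(disclose_key).
Premise 5, O(sound_alarm → ¬disclose_key), contraposes to O(disclose_key → ¬sound_alarm); with O(disclose_key) we get O(¬sound_alarm).
Yet premise 7 states O(sound_alarm).
We now have both O(¬sound_alarm) and O(sound_alarm) — sound_alarm is simultaneously obligatory and forbidden, violating the D-axiom.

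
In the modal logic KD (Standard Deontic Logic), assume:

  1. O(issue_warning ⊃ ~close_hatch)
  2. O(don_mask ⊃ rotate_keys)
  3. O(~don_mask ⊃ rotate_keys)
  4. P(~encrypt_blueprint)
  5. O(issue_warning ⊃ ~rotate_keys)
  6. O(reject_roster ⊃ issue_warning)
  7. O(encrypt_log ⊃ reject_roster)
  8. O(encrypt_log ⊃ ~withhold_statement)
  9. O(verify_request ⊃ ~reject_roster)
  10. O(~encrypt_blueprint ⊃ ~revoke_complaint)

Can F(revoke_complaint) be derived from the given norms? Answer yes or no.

Premise 10 is O(~encrypt_blueprint ⊃ ~revoke_complaint), but O(~encrypt_blueprint) is not derivable from the premises (the permission P(~encrypt_blueprint) asserts only ~O(encrypt_blueprint), not O(~encrypt_blueprint)), so it does not yield O(~revoke_complaint).
No other premise forces O(~revoke_complaint). An ideal world satisfying every premise can still have revoke_complaint true, so F(revoke_complaint) is not derivable.

No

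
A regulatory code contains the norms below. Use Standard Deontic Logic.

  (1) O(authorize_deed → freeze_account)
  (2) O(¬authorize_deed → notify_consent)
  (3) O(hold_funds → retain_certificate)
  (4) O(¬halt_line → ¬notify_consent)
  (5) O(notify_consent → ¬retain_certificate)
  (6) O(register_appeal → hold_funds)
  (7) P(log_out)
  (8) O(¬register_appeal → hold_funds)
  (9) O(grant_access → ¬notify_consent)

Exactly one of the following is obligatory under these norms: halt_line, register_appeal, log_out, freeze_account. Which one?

freeze_account

Premises 8 and 6 are O(¬register_appeal → hold_funds) and O(register_appeal → hold_funds); every ideal world satisfies ¬register_appeal or register_appeal, so in either case hold_funds holds — hence O(hold_funds).
Applying K to premise 3 (O(hold_funds → retain_certificate)) and O(hold_funds) yields O(retain_certificate).
Premise 5, O(notify_consent → ¬retain_certificate), contraposes to O(retain_certificate → ¬notify_consent); with O(retain_certificate) we get O(¬notify_consent).
Premise 2 is O(¬authorize_deed → notify_consent); contrapositively O(¬notify_consent → authorize_deed). Since O(¬notify_consent) holds, K gives O(authorize_deed).
Premise 1 is O(authorize_deed → freeze_account); since O(authorize_deed), deontic closure gives O(freeze_account).
So O(freeze_account) holds — freeze_account is obligatory. None of the other listed options is made obligatory by any chain of premises.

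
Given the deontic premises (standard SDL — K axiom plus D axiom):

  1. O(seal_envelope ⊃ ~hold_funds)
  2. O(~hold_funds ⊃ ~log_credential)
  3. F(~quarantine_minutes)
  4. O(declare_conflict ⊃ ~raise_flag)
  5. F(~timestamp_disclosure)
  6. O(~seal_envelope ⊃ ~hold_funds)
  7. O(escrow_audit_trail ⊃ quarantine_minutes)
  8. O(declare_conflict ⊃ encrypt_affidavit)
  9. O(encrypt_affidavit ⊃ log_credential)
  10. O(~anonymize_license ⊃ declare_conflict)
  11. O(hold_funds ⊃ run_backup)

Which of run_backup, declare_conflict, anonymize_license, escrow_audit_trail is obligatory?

anonymize_license

Premises 6 and 1 cover both cases: O(~seal_envelope ⊃ ~hold_funds) and O(seal_envelope ⊃ ~hold_funds). Since ~seal_envelope ∨ seal_envelope is a tautology, O(~hold_funds) follows.
From O(~hold_funds) and premise 2, O(~hold_funds ⊃ ~log_credential), we obtain O(~log_credential).
Premise 9, O(encrypt_affidavit ⊃ log_credential), contraposes to O(~log_credential ⊃ ~encrypt_affidavit); with O(~log_credential) we get O(~encrypt_affidavit).
The contrapositive of premise 8 (O(declare_conflict ⊃ encrypt_affidavit)) is O(~encrypt_affidavit ⊃ ~declare_conflict), and O(~encrypt_affidavit) is already established, so O(~declare_conflict).
Premise 10 is O(~anonymize_license ⊃ declare_conflict); contrapositively O(~declare_conflict ⊃ anonymize_license). Since O(~declare_conflict) holds, K gives O(anonymize_license).
So O(anonymize_license) holds — anonymize_license is obligatory. None of the other listed options is made obligatory by any chain of premises.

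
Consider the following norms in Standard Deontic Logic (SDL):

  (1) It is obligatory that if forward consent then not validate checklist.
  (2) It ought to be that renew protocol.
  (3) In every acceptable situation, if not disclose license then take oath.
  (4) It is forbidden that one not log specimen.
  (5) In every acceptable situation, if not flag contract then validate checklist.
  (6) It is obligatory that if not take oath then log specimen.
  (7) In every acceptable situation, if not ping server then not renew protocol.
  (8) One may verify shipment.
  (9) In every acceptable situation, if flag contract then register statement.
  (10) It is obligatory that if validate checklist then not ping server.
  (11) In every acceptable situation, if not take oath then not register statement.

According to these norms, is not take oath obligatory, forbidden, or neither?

Forbidden

Premise 2 gives O(renew_protocol).
Premise 7, O(¬ping_server → ¬renew_protocol), contraposes to O(renew_protocol → ping_server); with O(renew_protocol) we get O(ping_server).
The contrapositive of premise 10 (O(validate_checklist → ¬ping_server)) is O(ping_server → ¬validate_checklist), and O(ping_server) is already established, so O(¬validate_checklist).
Premise 5, O(¬flag_contract → validate_checklist), contraposes to O(¬validate_checklist → flag_contract); with O(¬validate_checklist) we get O(flag_contract).
Premise 9 is O(flag_contract → register_statement); since O(flag_contract), deontic closure gives O(register_statement).
The contrapositive of premise 11 (O(¬take_oath → ¬register_statement)) is O(register_statement → take_oath), and O(register_statement) is already established, so O(take_oath).
Premises 1, 3, 4, 6, 8 do not contribute to this derivation.
Thus O(take_oath), which is F(¬take_oath): ¬take_oath is forbidden.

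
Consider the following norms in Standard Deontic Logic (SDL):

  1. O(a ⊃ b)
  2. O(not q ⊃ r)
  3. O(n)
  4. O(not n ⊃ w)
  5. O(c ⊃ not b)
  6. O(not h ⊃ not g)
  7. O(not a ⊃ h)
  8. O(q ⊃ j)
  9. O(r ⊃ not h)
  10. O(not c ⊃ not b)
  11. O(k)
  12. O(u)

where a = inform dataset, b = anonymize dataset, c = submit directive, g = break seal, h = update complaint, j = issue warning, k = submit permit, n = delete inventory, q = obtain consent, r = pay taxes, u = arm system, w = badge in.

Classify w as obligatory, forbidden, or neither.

Neither

Premise 4 is O(not n ⊃ w), but O(not n) is not derivable from the premises, so it does not yield O(w).
No premise or chain of K-axiom applications forces O(w), and none forces O(not w). So w is neither obligatory nor forbidden under these norms.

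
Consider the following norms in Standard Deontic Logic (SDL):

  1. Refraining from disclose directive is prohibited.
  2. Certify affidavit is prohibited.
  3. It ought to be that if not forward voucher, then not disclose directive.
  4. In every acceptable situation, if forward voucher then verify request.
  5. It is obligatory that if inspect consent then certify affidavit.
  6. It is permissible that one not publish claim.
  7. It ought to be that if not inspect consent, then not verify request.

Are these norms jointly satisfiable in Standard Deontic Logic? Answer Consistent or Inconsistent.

Inconsistent

Premise 1 is F(¬disclose_directive), i.e. O(disclose_directive).
Premise 3, O(¬forward_voucher → ¬disclose_directive), contraposes to O(disclose_directive → forward_voucher); with O(disclose_directive) we get O(forward_voucher).
Applying K to premise 4 (O(forward_voucher → verify_request)) and O(forward_voucher) yields O(verify_request).
The contrapositive of premise 7 (O(¬inspect_consent → ¬verify_request)) is O(verify_request → inspect_consent), and O(verify_request) is already established, so O(inspect_consent).
Premise 5 is O(inspect_consent → certify_affidavit); since O(inspect_consent), deontic closure gives O(certify_affidavit).
Yet premise 2 is F(certify_affidavit), i.e. O(¬certify_affidavit).
We now have both O(certify_affidavit) and O(¬certify_affidavit) — certify_affidavit is simultaneously obligatory and forbidden, violating the D-axiom.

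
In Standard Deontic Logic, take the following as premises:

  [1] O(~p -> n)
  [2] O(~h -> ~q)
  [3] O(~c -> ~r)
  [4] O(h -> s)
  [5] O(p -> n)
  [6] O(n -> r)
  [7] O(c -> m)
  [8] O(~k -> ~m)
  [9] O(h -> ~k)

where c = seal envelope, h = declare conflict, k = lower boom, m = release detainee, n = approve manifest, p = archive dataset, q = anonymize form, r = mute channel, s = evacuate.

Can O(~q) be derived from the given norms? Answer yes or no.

Yes

By case analysis on p: premise 5 gives O(p -> n) and premise 1 gives O(~p -> n), so O(n) either way.
Premise 6 is O(n -> r); since O(n), deontic closure gives O(r).
Premise 3 is O(~c -> ~r); contrapositively O(r -> c). Since O(r) holds, K gives O(c).
Applying K to premise 7 (O(c -> m)) and O(c) yields O(m).
Premise 8 is O(~k -> ~m); contrapositively O(m -> k). Since O(m) holds, K gives O(k).
Premise 9 is O(h -> ~k); contrapositively O(k -> ~h). Since O(k) holds, K gives O(~h).
From O(~h) and premise 2, O(~h -> ~q), we obtain O(~q).
Premise 4 does not contribute to this derivation.
So O(~q) follows.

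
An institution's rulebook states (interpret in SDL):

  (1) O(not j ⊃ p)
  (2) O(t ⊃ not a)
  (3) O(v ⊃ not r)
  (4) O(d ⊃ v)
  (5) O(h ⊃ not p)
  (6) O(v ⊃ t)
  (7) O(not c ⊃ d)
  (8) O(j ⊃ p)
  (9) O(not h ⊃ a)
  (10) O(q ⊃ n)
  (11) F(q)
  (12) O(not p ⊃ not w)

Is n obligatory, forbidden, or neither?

Neither

Premise 10 is O(q ⊃ n), but O(q) is not derivable from the premises, so it does not yield O(n).
No premise or chain of K-axiom applications forces O(n), and none forces O(not n). So n is neither obligatory nor forbidden under these norms.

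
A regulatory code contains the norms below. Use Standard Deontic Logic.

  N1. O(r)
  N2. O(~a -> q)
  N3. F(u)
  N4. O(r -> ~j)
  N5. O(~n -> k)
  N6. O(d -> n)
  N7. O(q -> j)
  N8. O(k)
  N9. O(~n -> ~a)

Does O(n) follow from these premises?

Yes

Premise 1 states O(r) outright.
Premise 4 is O(r -> ~j); since O(r), deontic closure gives O(~j).
Premise 7 is O(q -> j); contrapositively O(~j -> ~q). Since O(~j) holds, K gives O(~q).
The contrapositive of premise 2 (O(~a -> q)) is O(~q -> a), and O(~q) is already established, so O(a).
The contrapositive of premise 9 (O(~n -> ~a)) is O(a -> n), and O(a) is already established, so O(n).
Premises 3, 5, 6, 8 do not contribute to this derivation.
So O(n) follows.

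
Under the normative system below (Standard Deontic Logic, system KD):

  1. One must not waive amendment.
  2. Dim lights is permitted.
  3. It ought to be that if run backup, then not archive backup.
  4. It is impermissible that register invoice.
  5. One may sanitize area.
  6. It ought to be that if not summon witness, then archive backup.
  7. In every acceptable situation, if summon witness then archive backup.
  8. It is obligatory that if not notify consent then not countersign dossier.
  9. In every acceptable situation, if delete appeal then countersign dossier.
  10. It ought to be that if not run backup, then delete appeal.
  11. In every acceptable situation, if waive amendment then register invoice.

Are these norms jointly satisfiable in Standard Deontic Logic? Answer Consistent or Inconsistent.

Consistent

Premise 11 is O(waive_amendment → register_invoice), but O(waive_amendment) is not derivable from the premises, so it does not yield O(register_invoice).
So O(register_invoice) is not derivable, and the apparent clash with O(¬register_invoice) does not arise.
A world satisfying every obligation exists (e.g. archive_backup=true, countersign_dossier=true, delete_appeal=true, dim_lights=false, notify_consent=true, register_invoice=false, run_backup=false, sanitize_area=false, summon_witness=false, waive_amendment=false); no atom is both obligatory and forbidden, so the set is consistent.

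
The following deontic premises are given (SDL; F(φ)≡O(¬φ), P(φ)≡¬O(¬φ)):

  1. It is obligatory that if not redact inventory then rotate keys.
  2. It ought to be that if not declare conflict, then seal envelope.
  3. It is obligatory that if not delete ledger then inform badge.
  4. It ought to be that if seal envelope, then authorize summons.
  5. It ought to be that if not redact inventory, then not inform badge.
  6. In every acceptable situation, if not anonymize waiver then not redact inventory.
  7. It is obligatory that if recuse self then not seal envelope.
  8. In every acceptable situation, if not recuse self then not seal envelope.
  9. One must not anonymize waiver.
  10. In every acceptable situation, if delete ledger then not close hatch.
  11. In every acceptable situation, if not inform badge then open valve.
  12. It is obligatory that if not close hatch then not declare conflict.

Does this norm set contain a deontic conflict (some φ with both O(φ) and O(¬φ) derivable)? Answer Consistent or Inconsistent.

Premises 7 and 8 are O(recuse_self → ¬seal_envelope) and O(¬recuse_self → ¬seal_envelope); every ideal world satisfies recuse_self or ¬recuse_self, so in either case ¬seal_envelope holds — hence O(¬seal_envelope).
Premise 2, O(¬declare_conflict → seal_envelope), contraposes to O(¬seal_envelope → declare_conflict); with O(¬seal_envelope) we get O(declare_conflict).
Premise 12, O(¬close_hatch → ¬declare_conflict), contraposes to O(declare_conflict → close_hatch); with O(declare_conflict) we get O(close_hatch).
Premise 10, O(delete_ledger → ¬close_hatch), contraposes to O(close_hatch → ¬delete_ledger); with O(close_hatch) we get O(¬delete_ledger).
Premise 3 is O(¬delete_ledger → inform_badge); since O(¬delete_ledger), deontic closure gives O(inform_badge).
The contrapositive of premise 5 (O(¬redact_inventory → ¬inform_badge)) is O(inform_badge → redact_inventory), and O(inform_badge) is already established, so O(redact_inventory).
Premise 6 is O(¬anonymize_waiver → ¬redact_inventory); contrapositively O(redact_inventory → anonymize_waiver). Since O(redact_inventory) holds, K gives O(anonymize_waiver).
However, F(anonymize_waiver) at premise 9 amounts to O(¬anonymize_waiver).
We now have both O(anonymize_waiver) and O(¬anonymize_waiver) — anonymize_waiver is simultaneously obligatory and forbidden, violating the D-axiom.

Inconsistent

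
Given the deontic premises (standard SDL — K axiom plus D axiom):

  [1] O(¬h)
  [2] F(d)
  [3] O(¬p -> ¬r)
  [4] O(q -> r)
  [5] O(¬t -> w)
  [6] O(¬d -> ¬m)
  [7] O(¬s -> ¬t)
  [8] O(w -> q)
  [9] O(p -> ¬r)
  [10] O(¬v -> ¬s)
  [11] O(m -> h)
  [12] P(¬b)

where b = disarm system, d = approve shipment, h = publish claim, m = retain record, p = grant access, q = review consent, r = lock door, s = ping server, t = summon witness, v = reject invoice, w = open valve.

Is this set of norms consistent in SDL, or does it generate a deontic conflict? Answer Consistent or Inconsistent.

Consistent

Premise 11 is O(m -> h), but O(m) is not derivable from the premises, so it does not yield O(h).
So O(h) is not derivable, and the apparent clash with O(¬h) does not arise.
A world satisfying every obligation exists (e.g. b=false, d=false, h=false, m=false, p=false, q=false, r=false, s=true, t=true, v=true, w=false); no atom is both obligatory and forbidden, so the set is consistent.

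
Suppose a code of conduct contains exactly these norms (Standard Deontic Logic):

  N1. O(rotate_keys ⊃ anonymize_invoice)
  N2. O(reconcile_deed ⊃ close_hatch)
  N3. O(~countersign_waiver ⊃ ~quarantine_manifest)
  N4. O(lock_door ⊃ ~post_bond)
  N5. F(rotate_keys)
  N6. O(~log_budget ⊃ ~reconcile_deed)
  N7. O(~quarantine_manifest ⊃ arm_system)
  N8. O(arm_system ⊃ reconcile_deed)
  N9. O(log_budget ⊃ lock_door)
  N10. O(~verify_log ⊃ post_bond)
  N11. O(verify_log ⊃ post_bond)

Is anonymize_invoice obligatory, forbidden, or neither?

Neither

Premise 1 is O(rotate_keys ⊃ anonymize_invoice), but O(rotate_keys) is not derivable from the premises, so it does not yield O(anonymize_invoice).
No premise or chain of K-axiom applications forces O(anonymize_invoice), and none forces O(~anonymize_invoice). So anonymize_invoice is neither obligatory nor forbidden under these norms.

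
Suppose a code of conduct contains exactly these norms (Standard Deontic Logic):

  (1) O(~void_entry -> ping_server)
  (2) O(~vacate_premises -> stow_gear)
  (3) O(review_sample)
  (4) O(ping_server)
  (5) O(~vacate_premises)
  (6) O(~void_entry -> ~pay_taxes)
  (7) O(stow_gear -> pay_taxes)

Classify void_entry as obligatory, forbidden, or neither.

Obligatory

Premise 5 states O(~vacate_premises) outright.
Premise 2 is O(~vacate_premises -> stow_gear); since O(~vacate_premises), deontic closure gives O(stow_gear).
Applying K to premise 7 (O(stow_gear -> pay_taxes)) and O(stow_gear) yields O(pay_taxes).
Premise 6, O(~void_entry -> ~pay_taxes), contraposes to O(pay_taxes -> void_entry); with O(pay_taxes) we get O(void_entry).
Premises 1, 3, 4 do not contribute to this derivation.
Hence void_entry is obligatory.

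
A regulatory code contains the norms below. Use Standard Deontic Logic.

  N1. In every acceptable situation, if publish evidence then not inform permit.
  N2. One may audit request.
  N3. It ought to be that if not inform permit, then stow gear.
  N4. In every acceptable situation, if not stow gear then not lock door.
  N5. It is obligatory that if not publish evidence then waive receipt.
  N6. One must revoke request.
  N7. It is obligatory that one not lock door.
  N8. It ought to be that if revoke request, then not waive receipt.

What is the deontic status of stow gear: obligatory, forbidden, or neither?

Premise 6 states O(revoke_request) outright.
Premise 8 is O(revoke_request → ¬waive_receipt); since O(revoke_request), deontic closure gives O(¬waive_receipt).
Premise 5, O(¬publish_evidence → waive_receipt), contraposes to O(¬waive_receipt → publish_evidence); with O(¬waive_receipt) we get O(publish_evidence).
Applying K to premise 1 (O(publish_evidence → ¬inform_permit)) and O(publish_evidence) yields O(¬inform_permit).
With premise 3, O(¬inform_permit → stow_gear), the K-axiom yields O(stow_gear).
Premises 2, 4, 7 do not contribute to this derivation.
Hence stow_gear is obligatory.

Obligatory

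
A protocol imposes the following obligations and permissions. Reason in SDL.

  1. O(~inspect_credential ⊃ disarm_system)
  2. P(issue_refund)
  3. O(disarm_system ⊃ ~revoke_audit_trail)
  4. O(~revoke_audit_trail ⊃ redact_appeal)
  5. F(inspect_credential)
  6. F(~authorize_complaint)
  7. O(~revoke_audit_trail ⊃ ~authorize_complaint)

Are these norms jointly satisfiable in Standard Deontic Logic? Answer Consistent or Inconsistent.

Inconsistent

F(~authorize_complaint) at premise 6 means O(authorize_complaint).
Premise 7 is O(~revoke_audit_trail ⊃ ~authorize_complaint); contrapositively O(authorize_complaint ⊃ revoke_audit_trail). Since O(authorize_complaint) holds, K gives O(revoke_audit_trail).
Premise 3, O(disarm_system ⊃ ~revoke_audit_trail), contraposes to O(revoke_audit_trail ⊃ ~disarm_system); with O(revoke_audit_trail) we get O(~disarm_system).
Premise 1, O(~inspect_credential ⊃ disarm_system), contraposes to O(~disarm_system ⊃ inspect_credential); with O(~disarm_system) we get O(inspect_credential).
But premise 5, F(inspect_credential), means O(~inspect_credential).
We now have both O(inspect_credential) and O(~inspect_credential) — inspect_credential is simultaneously obligatory and forbidden, violating the D-axiom.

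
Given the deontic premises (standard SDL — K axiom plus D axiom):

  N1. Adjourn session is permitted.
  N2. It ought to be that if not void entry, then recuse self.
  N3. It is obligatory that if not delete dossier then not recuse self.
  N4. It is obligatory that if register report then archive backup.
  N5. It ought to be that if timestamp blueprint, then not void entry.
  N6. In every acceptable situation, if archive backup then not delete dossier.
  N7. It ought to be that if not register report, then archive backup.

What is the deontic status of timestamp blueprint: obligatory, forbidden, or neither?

Forbidden

Premises 7 and 4 are O(¬register_report → archive_backup) and O(register_report → archive_backup); every ideal world satisfies ¬register_report or register_report, so in either case archive_backup holds — hence O(archive_backup).
Applying K to premise 6 (O(archive_backup → ¬delete_dossier)) and O(archive_backup) yields O(¬delete_dossier).
Premise 3 is O(¬delete_dossier → ¬recuse_self); since O(¬delete_dossier), deontic closure gives O(¬recuse_self).
Premise 2 is O(¬void_entry → recuse_self); contrapositively O(¬recuse_self → void_entry). Since O(¬recuse_self) holds, K gives O(void_entry).
Premise 5 is O(timestamp_blueprint → ¬void_entry); contrapositively O(void_entry → ¬timestamp_blueprint). Since O(void_entry) holds, K gives O(¬timestamp_blueprint).
Premise 1 does not contribute to this derivation.
Thus O(¬timestamp_blueprint), which is F(timestamp_blueprint): timestamp_blueprint is forbidden.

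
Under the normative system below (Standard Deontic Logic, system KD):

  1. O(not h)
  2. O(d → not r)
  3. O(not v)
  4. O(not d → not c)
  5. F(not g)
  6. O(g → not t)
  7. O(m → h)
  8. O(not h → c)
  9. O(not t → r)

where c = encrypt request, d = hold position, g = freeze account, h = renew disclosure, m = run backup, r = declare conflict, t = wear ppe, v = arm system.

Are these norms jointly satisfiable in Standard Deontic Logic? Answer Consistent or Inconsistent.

F(not g) at premise 5 means O(g).
Applying K to premise 6 (O(g → not t)) and O(g) yields O(not t).
Applying K to premise 9 (O(not t → r)) and O(not t) yields O(r).
Premise 2, O(d → not r), contraposes to O(r → not d); with O(r) we get O(not d).
With premise 4, O(not d → not c), the K-axiom yields O(not c).
The contrapositive of premise 8 (O(not h → c)) is O(not c → h), and O(not c) is already established, so O(h).
However, premise 1 gives O(not h).
We now have both O(h) and O(not h) — h is simultaneously obligatory and forbidden, violating the D-axiom.

Inconsistent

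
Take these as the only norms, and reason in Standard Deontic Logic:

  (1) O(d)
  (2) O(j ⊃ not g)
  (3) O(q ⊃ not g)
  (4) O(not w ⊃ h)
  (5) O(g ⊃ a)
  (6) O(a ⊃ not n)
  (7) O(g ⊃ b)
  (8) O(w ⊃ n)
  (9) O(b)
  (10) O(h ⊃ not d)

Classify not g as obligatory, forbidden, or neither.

Premise 1 gives O(d).
Premise 10, O(h ⊃ not d), contraposes to O(d ⊃ not h); with O(d) we get O(not h).
Premise 4 is O(not w ⊃ h); contrapositively O(not h ⊃ w). Since O(not h) holds, K gives O(w).
Applying K to premise 8 (O(w ⊃ n)) and O(w) yields O(n).
The contrapositive of premise 6 (O(a ⊃ not n)) is O(n ⊃ not a), and O(n) is already established, so O(not a).
The contrapositive of premise 5 (O(g ⊃ a)) is O(not a ⊃ not g), and O(not a) is already established, so O(not g).
Premises 2, 3, 7, 9 do not contribute to this derivation.
Hence not g is obligatory.

Obligatory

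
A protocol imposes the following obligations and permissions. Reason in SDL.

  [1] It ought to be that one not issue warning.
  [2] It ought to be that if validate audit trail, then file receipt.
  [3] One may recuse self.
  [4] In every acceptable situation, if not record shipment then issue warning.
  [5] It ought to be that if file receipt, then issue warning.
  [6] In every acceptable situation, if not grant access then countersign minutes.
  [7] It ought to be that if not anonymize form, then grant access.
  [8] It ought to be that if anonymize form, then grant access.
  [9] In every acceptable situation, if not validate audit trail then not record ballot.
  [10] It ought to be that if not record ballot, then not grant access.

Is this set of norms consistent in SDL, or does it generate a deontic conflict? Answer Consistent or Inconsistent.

Inconsistent

Premises 8 and 7 cover both cases: O(anonymize_form → grant_access) and O(¬anonymize_form → grant_access). Since anonymize_form ∨ ¬anonymize_form is a tautology, O(grant_access) follows.
Premise 10 is O(¬record_ballot → ¬grant_access); contrapositively O(grant_access → record_ballot). Since O(grant_access) holds, K gives O(record_ballot).
The contrapositive of premise 9 (O(¬validate_audit_trail → ¬record_ballot)) is O(record_ballot → validate_audit_trail), and O(record_ballot) is already established, so O(validate_audit_trail).
Premise 2 is O(validate_audit_trail → file_receipt); since O(validate_audit_trail), deontic closure gives O(file_receipt).
With premise 5, O(file_receipt → issue_warning), the K-axiom yields O(issue_warning).
However, premise 1 gives O(¬issue_warning).
We now have both O(issue_warning) and O(¬issue_warning) — issue_warning is simultaneously obligatory and forbidden, violating the D-axiom.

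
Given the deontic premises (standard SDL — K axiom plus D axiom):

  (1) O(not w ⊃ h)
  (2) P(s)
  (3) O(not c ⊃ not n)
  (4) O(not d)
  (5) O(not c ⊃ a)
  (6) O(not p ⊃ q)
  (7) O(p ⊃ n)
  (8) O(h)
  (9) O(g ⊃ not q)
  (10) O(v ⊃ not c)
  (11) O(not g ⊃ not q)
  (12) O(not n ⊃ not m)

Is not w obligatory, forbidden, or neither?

Premise 1 is O(not w ⊃ h); even if O(h) held, inferring O(not w) would be affirming the consequent — invalid.
No premise or chain of K-axiom applications forces O(not w), and none forces O(w). So not w is neither obligatory nor forbidden under these norms.

Neither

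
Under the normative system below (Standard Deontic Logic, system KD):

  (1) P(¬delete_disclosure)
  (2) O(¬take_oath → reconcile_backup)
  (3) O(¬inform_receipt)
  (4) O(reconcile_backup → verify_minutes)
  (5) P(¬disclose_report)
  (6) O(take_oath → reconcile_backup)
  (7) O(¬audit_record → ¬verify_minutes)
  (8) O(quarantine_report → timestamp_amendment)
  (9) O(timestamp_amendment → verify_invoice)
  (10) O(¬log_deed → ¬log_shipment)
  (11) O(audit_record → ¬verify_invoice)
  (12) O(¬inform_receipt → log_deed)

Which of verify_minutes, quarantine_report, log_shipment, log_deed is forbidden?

Premises 6 and 2 are O(take_oath → reconcile_backup) and O(¬take_oath → reconcile_backup); every ideal world satisfies take_oath or ¬take_oath, so in either case reconcile_backup holds — hence O(reconcile_backup).
Applying K to premise 4 (O(reconcile_backup → verify_minutes)) and O(reconcile_backup) yields O(verify_minutes).
The contrapositive of premise 7 (O(¬audit_record → ¬verify_minutes)) is O(verify_minutes → audit_record), and O(verify_minutes) is already established, so O(audit_record).
Premise 11 is O(audit_record → ¬verify_invoice); since O(audit_record), deontic closure gives O(¬verify_invoice).
Premise 9 is O(timestamp_amendment → verify_invoice); contrapositively O(¬verify_invoice → ¬timestamp_amendment). Since O(¬verify_invoice) holds, K gives O(¬timestamp_amendment).
Premise 8, O(quarantine_report → timestamp_amendment), contraposes to O(¬timestamp_amendment → ¬quarantine_report); with O(¬timestamp_amendment) we get O(¬quarantine_report).
So O(¬quarantine_report) holds, i.e. quarantine_report is forbidden. None of the other listed options is forbidden under the premises.

quarantine_report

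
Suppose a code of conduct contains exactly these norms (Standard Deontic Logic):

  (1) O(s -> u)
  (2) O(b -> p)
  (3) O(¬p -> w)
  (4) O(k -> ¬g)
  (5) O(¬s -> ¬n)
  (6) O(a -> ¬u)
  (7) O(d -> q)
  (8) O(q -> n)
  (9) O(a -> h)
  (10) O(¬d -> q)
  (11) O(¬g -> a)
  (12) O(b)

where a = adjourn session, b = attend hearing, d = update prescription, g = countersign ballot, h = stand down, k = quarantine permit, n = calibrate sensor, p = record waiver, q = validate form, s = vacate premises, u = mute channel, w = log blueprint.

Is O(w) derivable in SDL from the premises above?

Premise 3 is O(¬p -> w), but O(¬p) is not derivable from the premises, so it does not yield O(w).
No other premise forces O(w). An ideal world satisfying every premise can still have w false, so O(w) is not derivable.

No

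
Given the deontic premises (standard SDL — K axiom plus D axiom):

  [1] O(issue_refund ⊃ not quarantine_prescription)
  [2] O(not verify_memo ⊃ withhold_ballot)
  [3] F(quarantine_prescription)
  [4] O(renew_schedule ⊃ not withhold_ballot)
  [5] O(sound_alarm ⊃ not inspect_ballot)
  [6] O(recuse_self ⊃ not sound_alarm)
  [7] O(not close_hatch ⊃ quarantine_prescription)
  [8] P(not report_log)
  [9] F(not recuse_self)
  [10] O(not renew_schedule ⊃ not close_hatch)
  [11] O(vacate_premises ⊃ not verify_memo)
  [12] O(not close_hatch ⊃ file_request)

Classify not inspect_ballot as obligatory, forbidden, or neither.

Neither

Premise 5 is O(sound_alarm ⊃ not inspect_ballot), but O(sound_alarm) is not derivable from the premises, so it does not yield O(not inspect_ballot).
No premise or chain of K-axiom applications forces O(not inspect_ballot), and none forces O(inspect_ballot). So not inspect_ballot is neither obligatory nor forbidden under these norms.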